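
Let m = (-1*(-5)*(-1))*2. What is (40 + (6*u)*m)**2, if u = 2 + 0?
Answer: 6400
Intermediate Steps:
m = -10 (m = (5*(-1))*2 = -5*2 = -10)
u = 2
(40 + (6*u)*m)**2 = (40 + (6*2)*(-10))**2 = (40 + 12*(-10))**2 = (40 - 120)**2 = (-80)**2 = 6400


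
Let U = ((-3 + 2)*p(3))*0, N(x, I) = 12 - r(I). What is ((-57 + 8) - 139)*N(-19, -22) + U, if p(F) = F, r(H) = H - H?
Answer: -2256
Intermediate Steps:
r(H) = 0
N(x, I) = 12 (N(x, I) = 12 - 1*0 = 12 + 0 = 12)
U = 0 (U = ((-3 + 2)*3)*0 = -1*3*0 = -3*0 = 0)
((-57 + 8) - 139)*N(-19, -22) + U = ((-57 + 8) - 139)*12 + 0 = (-49 - 139)*12 + 0 = -188*12 + 0 = -2256 + 0 = -2256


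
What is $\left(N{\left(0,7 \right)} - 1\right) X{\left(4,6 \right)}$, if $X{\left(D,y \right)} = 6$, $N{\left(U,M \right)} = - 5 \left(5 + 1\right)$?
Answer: $-186$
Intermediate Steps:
$N{\left(U,M \right)} = -30$ ($N{\left(U,M \right)} = \left(-5\right) 6 = -30$)
$\left(N{\left(0,7 \right)} - 1\right) X{\left(4,6 \right)} = \left(-30 - 1\right) 6 = \left(-31\right) 6 = -186$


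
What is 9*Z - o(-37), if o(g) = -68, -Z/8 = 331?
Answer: -23764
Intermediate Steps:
Z = -2648 (Z = -8*331 = -2648)
9*Z - o(-37) = 9*(-2648) - 1*(-68) = -23832 + 68 = -23764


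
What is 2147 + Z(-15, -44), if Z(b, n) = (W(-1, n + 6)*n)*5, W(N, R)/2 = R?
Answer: 18867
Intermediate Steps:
W(N, R) = 2*R
Z(b, n) = 5*n*(12 + 2*n) (Z(b, n) = ((2*(n + 6))*n)*5 = ((2*(6 + n))*n)*5 = ((12 + 2*n)*n)*5 = (n*(12 + 2*n))*5 = 5*n*(12 + 2*n))
2147 + Z(-15, -44) = 2147 + 10*(-44)*(6 - 44) = 2147 + 10*(-44)*(-38) = 2147 + 16720 = 18867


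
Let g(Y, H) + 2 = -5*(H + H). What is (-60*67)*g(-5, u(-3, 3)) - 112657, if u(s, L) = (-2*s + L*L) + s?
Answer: 377783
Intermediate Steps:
u(s, L) = L**2 - s (u(s, L) = (-2*s + L**2) + s = (L**2 - 2*s) + s = L**2 - s)
g(Y, H) = -2 - 10*H (g(Y, H) = -2 - 5*(H + H) = -2 - 10*H)
(-60*67)*g(-5, u(-3, 3)) - 112657 = (-60*67)*(-2 - 10*(3**2 - 1*(-3))) - 112657 = -4020*(-2 - 10*(9 + 3)) - 112657 = -4020*(-2 - 10*12) - 112657 = -4020*(-2 - 120) - 112657 = -4020*(-122) - 112657 = 490440 - 112657 = 377783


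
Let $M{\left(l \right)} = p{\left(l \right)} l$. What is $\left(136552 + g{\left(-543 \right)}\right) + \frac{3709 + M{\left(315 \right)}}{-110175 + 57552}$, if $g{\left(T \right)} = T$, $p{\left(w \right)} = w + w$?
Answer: $\frac{7156999448}{52623} \approx 1.3601 \cdot 10^{5}$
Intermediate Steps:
$p{\left(w \right)} = 2 w$
$M{\left(l \right)} = 2 l^{2}$ ($M{\left(l \right)} = 2 l l = 2 l^{2}$)
$\left(136552 + g{\left(-543 \right)}\right) + \frac{3709 + M{\left(315 \right)}}{-110175 + 57552} = \left(136552 - 543\right) + \frac{3709 + 2 \cdot 315^{2}}{-110175 + 57552} = 136009 + \frac{3709 + 2 \cdot 99225}{-52623} = 136009 + \left(3709 + 198450\right) \left(- \frac{1}{52623}\right) = 136009 + 202159 \left(- \frac{1}{52623}\right) = 136009 - \frac{202159}{52623} = \frac{7156999448}{52623}$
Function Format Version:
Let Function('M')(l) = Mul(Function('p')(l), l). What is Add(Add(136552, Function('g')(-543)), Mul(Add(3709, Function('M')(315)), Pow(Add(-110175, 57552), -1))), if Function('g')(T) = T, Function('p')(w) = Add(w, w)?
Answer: Rational(7156999448, 52623) ≈ 1.3601e+5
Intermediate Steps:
Function('p')(w) = Mul(2, w)
Function('M')(l) = Mul(2, Pow(l, 2)) (Function('M')(l) = Mul(Mul(2, l), l) = Mul(2, Pow(l, 2)))
Add(Add(136552, Function('g')(-543)), Mul(Add(3709, Function('M')(315)), Pow(Add(-110175, 57552), -1))) = Add(Add(136552, -543), Mul(Add(3709, Mul(2, Pow(315, 2))), Pow(Add(-110175, 57552), -1))) = Add(136009, Mul(Add(3709, Mul(2, 99225)), Pow(-52623, -1))) = Add(136009, Mul(Add(3709, 198450), Rational(-1, 52623))) = Add(136009, Mul(202159, Rational(-1, 52623))) = Add(136009, Rational(-202159, 52623)) = Rational(7156999448, 52623)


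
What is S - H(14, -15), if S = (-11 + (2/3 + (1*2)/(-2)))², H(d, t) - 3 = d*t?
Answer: 3019/9 ≈ 335.44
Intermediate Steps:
H(d, t) = 3 + d*t
S = 1156/9 (S = (-11 + (2*(⅓) + 2*(-½)))² = (-11 + (⅔ - 1))² = (-11 - ⅓)² = (-34/3)² = 1156/9 ≈ 128.44)
S - H(14, -15) = 1156/9 - (3 + 14*(-15)) = 1156/9 - (3 - 210) = 1156/9 - 1*(-207) = 1156/9 + 207 = 3019/9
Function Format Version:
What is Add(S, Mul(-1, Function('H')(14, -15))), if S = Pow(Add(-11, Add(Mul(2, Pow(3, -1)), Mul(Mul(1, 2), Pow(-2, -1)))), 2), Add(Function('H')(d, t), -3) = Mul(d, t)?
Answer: Rational(3019, 9) ≈ 335.44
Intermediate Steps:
Function('H')(d, t) = Add(3, Mul(d, t))
S = Rational(1156, 9) (S = Pow(Add(-11, Add(Mul(2, Rational(1, 3)), Mul(2, Rational(-1, 2)))), 2) = Pow(Add(-11, Add(Rational(2, 3), -1)), 2) = Pow(Add(-11, Rational(-1, 3)), 2) = Pow(Rational(-34, 3), 2) = Rational(1156, 9) ≈ 128.44)
Add(S, Mul(-1, Function('H')(14, -15))) = Add(Rational(1156, 9), Mul(-1, Add(3, Mul(14, -15)))) = Add(Rational(1156, 9), Mul(-1, Add(3, -210))) = Add(Rational(1156, 9), Mul(-1, -207)) = Add(Rational(1156, 9), 207) = Rational(3019, 9)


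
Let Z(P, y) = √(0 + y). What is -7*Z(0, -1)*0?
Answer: 0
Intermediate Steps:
Z(P, y) = √y
-7*Z(0, -1)*0 = -7*I*0 = 0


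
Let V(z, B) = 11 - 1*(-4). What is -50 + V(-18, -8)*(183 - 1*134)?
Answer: 685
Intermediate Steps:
V(z, B) = 15 (V(z, B) = 11 + 4 = 15)
-50 + V(-18, -8)*(183 - 1*134) = -50 + 15*(183 - 1*134) = -50 + 15*(183 - 134) = -50 + 15*49 = -50 + 735 = 685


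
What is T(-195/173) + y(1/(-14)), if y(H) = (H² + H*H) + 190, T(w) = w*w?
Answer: 561034359/2933042 ≈ 191.28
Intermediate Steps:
T(w) = w²
y(H) = 190 + 2*H² (y(H) = (H² + H²) + 190 = 2*H² + 190 = 190 + 2*H²)
T(-195/173) + y(1/(-14)) = (-195/173)² + (190 + 2*(1/(-14))²) = (-195*1/173)² + (190 + 2*(-1/14)²) = (-195/173)² + (190 + 2*(1/196)) = 38025/29929 + (190 + 1/98) = 38025/29929 + 18621/98 = 561034359/2933042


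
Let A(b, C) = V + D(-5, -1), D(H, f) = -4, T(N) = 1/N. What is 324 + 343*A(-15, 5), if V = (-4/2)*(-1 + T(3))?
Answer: -1772/3 ≈ -590.67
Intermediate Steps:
T(N) = 1/N
V = 4/3 (V = (-4/2)*(-1 + 1/3) = (-4*1/2)*(-1 + 1/3) = -2*(-2/3) = 4/3 ≈ 1.3333)
A(b, C) = -8/3 (A(b, C) = 4/3 - 4 = -8/3)
324 + 343*A(-15, 5) = 324 + 343*(-8/3) = 324 - 2744/3 = -1772/3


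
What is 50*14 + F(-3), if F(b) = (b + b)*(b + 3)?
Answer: 700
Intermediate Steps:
F(b) = 2*b*(3 + b) (F(b) = (2*b)*(3 + b) = 2*b*(3 + b))
50*14 + F(-3) = 50*14 + 2*(-3)*(3 - 3) = 700 + 2*(-3)*0 = 700 + 0 = 700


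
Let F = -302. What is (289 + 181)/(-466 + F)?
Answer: -235/384 ≈ -0.61198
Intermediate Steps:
(289 + 181)/(-466 + F) = (289 + 181)/(-466 - 302) = 470/(-768) = 470*(-1/768) = -235/384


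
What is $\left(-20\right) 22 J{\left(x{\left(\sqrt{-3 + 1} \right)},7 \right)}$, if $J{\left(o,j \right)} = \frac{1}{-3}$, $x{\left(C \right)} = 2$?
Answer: $\frac{440}{3} \approx 146.67$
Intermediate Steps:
$J{\left(o,j \right)} = - \frac{1}{3}$
$\left(-20\right) 22 J{\left(x{\left(\sqrt{-3 + 1} \right)},7 \right)} = \left(-20\right) 22 \left(- \frac{1}{3}\right) = \left(-440\right) \left(- \frac{1}{3}\right) = \frac{440}{3}$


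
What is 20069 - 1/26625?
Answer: 534337124/26625 ≈ 20069.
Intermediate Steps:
20069 - 1/26625 = 534337124/26625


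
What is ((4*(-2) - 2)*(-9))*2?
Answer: 180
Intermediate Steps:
((4*(-2) - 2)*(-9))*2 = ((-8 - 2)*(-9))*2 = -10*(-9)*2 = 90*2 = 180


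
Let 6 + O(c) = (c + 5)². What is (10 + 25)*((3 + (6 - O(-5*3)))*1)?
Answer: -2975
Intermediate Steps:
O(c) = -6 + (5 + c)² (O(c) = -6 + (c + 5)² = -6 + (5 + c)²)
(10 + 25)*((3 + (6 - O(-5*3)))*1) = (10 + 25)*((3 + (6 - (-6 + (5 - 5*3)²)))*1) = 35*((3 + (6 - (-6 + (5 - 15)²)))*1) = 35*((3 + (6 - (-6 + (-10)²)))*1) = 35*((3 + (6 - (-6 + 100)))*1) = 35*((3 + (6 - 1*94))*1) = 35*((3 + (6 - 94))*1) = 35*((3 - 88)*1) = 35*(-85*1) = 35*(-85) = -2975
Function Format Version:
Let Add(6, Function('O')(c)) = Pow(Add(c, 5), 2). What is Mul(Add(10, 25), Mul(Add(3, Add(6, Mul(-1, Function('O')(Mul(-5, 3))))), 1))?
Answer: -2975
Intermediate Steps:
Function('O')(c) = Add(-6, Pow(Add(5, c), 2)) (Function('O')(c) = Add(-6, Pow(Add(c, 5), 2)) = Add(-6, Pow(Add(5, c), 2)))
Mul(Add(10, 25), Mul(Add(3, Add(6, Mul(-1, Function('O')(Mul(-5, 3))))), 1)) = Mul(Add(10, 25), Mul(Add(3, Add(6, Mul(-1, Add(-6, Pow(Add(5, Mul(-5, 3)), 2))))), 1)) = Mul(35, Mul(Add(3, Add(6, Mul(-1, Add(-6, Pow(Add(5, -15), 2))))), 1)) = Mul(35, Mul(Add(3, Add(6, Mul(-1, Add(-6, Pow(-10, 2))))), 1)) = Mul(35, Mul(Add(3, Add(6, Mul(-1, Add(-6, 100)))), 1)) = Mul(35, Mul(Add(3, Add(6, Mul(-1, 94))), 1)) = Mul(35, Mul(Add(3, Add(6, -94)), 1)) = Mul(35, Mul(Add(3, -88), 1)) = Mul(35, Mul(-85, 1)) = Mul(35, -85) = -2975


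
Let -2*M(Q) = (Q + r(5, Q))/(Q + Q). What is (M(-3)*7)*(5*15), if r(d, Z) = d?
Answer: 175/2 ≈ 87.500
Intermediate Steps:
M(Q) = -(5 + Q)/(4*Q) (M(Q) = -(Q + 5)/(2*(Q + Q)) = -(5 + Q)/(2*(2*Q)) = -(5 + Q)*1/(2*Q)/2 = -(5 + Q)/(4*Q))
(M(-3)*7)*(5*15) = (((1/4)*(-5 - 1*(-3))/(-3))*7)*(5*15) = (((1/4)*(-1/3)*(-5 + 3))*7)*75 = (((1/4)*(-1/3)*(-2))*7)*75 = ((1/6)*7)*75 = (7/6)*75 = 175/2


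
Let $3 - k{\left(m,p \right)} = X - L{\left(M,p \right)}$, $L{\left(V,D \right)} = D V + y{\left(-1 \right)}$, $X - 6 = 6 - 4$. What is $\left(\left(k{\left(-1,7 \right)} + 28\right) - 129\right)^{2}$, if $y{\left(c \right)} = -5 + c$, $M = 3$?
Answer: $8281$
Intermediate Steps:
$X = 8$ ($X = 6 + \left(6 - 4\right) = 6 + 2 = 8$)
$L{\left(V,D \right)} = -6 + D V$ ($L{\left(V,D \right)} = D V - 6 = -6 + D V$)
$k{\left(m,p \right)} = -11 + 3 p$ ($k{\left(m,p \right)} = 3 - \left(8 - \left(-6 + p 3\right)\right) = 3 - \left(8 - \left(-6 + 3 p\right)\right) = 3 - \left(14 - 3 p\right) = 3 + \left(-14 + 3 p\right) = -11 + 3 p$)
$\left(\left(k{\left(-1,7 \right)} + 28\right) - 129\right)^{2} = \left(\left(\left(-11 + 3 \cdot 7\right) + 28\right) - 129\right)^{2} = \left(\left(\left(-11 + 21\right) + 28\right) - 129\right)^{2} = \left(\left(10 + 28\right) - 129\right)^{2} = \left(38 - 129\right)^{2} = \left(-91\right)^{2} = 8281$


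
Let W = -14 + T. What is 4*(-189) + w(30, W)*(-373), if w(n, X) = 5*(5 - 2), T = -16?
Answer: -6351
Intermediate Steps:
W = -30 (W = -14 - 16 = -30)
w(n, X) = 15 (w(n, X) = 5*3 = 15)
4*(-189) + w(30, W)*(-373) = 4*(-189) + 15*(-373) = -756 - 5595 = -6351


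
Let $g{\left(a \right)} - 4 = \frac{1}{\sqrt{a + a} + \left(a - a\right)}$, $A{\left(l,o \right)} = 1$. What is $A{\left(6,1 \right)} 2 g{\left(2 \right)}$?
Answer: $9$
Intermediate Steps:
$g{\left(a \right)} = 4 + \frac{\sqrt{2}}{2 \sqrt{a}}$ ($g{\left(a \right)} = 4 + \frac{1}{\sqrt{a + a} + \left(a - a\right)} = 4 + \frac{1}{\sqrt{2 a} + 0} = 4 + \frac{1}{\sqrt{2} \sqrt{a} + 0} = 4 + \frac{1}{\sqrt{2} \sqrt{a}} = 4 + \frac{\sqrt{2}}{2 \sqrt{a}}$)
$A{\left(6,1 \right)} 2 g{\left(2 \right)} = 1 \cdot 2 \left(4 + \frac{\sqrt{2}}{2 \sqrt{2}}\right) = 2 \left(4 + \frac{\sqrt{2} \frac{\sqrt{2}}{2}}{2}\right) = 2 \left(4 + \frac{1}{2}\right) = 2 \cdot \frac{9}{2} = 9$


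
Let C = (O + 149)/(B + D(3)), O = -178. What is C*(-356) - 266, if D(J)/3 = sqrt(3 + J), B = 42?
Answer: -3542/285 - 5162*sqrt(6)/285 ≈ -56.794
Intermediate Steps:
D(J) = 3*sqrt(3 + J)
C = -29/(42 + 3*sqrt(6)) (C = (-178 + 149)/(42 + 3*sqrt(3 + 3)) = -29/(42 + 3*sqrt(6)) ≈ -0.58766)
C*(-356) - 266 = (-203/285 + 29*sqrt(6)/570)*(-356) - 266 = (72268/285 - 5162*sqrt(6)/285) - 266 = -3542/285 - 5162*sqrt(6)/285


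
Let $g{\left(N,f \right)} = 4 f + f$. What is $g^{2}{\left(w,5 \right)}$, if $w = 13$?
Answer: $625$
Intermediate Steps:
$g{\left(N,f \right)} = 5 f$
$g^{2}{\left(w,5 \right)} = \left(5 \cdot 5\right)^{2} = 25^{2} = 625$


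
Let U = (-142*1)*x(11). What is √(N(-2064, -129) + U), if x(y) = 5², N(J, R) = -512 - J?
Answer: 3*I*√222 ≈ 44.699*I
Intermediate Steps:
x(y) = 25
U = -3550 (U = -142*1*25 = -142*25 = -3550)
√(N(-2064, -129) + U) = √((-512 - 1*(-2064)) - 3550) = √((-512 + 2064) - 3550) = √(1552 - 3550) = √(-1998) = 3*I*√222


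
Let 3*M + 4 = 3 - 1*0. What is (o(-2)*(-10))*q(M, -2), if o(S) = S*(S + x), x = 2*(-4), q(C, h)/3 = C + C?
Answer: 400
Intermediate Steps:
M = -1/3 (M = -4/3 + (3 - 1*0)/3 = -4/3 + (3 + 0)/3 = -4/3 + (1/3)*3 = -4/3 + 1 = -1/3 ≈ -0.33333)
q(C, h) = 6*C (q(C, h) = 3*(C + C) = 3*(2*C) = 6*C)
x = -8
o(S) = S*(-8 + S) (o(S) = S*(S - 8) = S*(-8 + S))
(o(-2)*(-10))*q(M, -2) = (-2*(-8 - 2)*(-10))*(6*(-1/3)) = (-2*(-10)*(-10))*(-2) = (20*(-10))*(-2) = -200*(-2) = 400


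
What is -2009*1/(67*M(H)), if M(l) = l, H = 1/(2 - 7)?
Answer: 10045/67 ≈ 149.93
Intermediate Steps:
H = -⅕ (H = 1/(-5) = -⅕ ≈ -0.20000)
-2009*1/(67*M(H)) = -2009/(67*(-⅕)) = -2009/(-67/5) = -2009*(-5/67) = 10045/67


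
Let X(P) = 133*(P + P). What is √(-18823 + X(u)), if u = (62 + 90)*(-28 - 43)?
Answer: 3*I*√321055 ≈ 1699.9*I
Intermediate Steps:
u = -10792 (u = 152*(-71) = -10792)
X(P) = 266*P (X(P) = 133*(2*P) = 266*P)
√(-18823 + X(u)) = √(-18823 + 266*(-10792)) = √(-18823 - 2870672) = √(-2889495) = 3*I*√321055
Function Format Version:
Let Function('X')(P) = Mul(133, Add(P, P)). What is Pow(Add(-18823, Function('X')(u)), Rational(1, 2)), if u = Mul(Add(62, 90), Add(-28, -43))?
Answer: Mul(3, I, Pow(321055, Rational(1, 2))) ≈ Mul(1699.9, I)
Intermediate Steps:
u = -10792 (u = Mul(152, -71) = -10792)
Function('X')(P) = Mul(266, P) (Function('X')(P) = Mul(133, Mul(2, P)) = Mul(266, P))
Pow(Add(-18823, Function('X')(u)), Rational(1, 2)) = Pow(Add(-18823, Mul(266, -10792)), Rational(1, 2)) = Pow(Add(-18823, -2870672), Rational(1, 2)) = Pow(-2889495, Rational(1, 2)) = Mul(3, I, Pow(321055, Rational(1, 2)))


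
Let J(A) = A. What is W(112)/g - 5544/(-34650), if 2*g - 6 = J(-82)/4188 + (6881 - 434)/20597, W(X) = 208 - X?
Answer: 208110311396/6785906225 ≈ 30.668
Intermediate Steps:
g = 271436249/86260236 (g = 3 + (-82/4188 + (6881 - 434)/20597)/2 = 3 + (-82*1/4188 + 6447*(1/20597))/2 = 3 + (-41/2094 + 6447/20597)/2 = 3 + (½)*(12655541/43130118) = 3 + 12655541/86260236 = 271436249/86260236 ≈ 3.1467)
W(112)/g - 5544/(-34650) = (208 - 1*112)/(271436249/86260236) - 5544/(-34650) = (208 - 112)*(86260236/271436249) - 5544*(-1/34650) = 96*(86260236/271436249) + 4/25 = 8280982656/271436249 + 4/25 = 208110311396/6785906225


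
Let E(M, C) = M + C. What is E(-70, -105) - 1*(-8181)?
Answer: 8006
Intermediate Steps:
E(M, C) = C + M
E(-70, -105) - 1*(-8181) = (-105 - 70) - 1*(-8181) = -175 + 8181 = 8006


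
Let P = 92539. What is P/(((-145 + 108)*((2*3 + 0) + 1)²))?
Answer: -92539/1813 ≈ -51.042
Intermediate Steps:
P/(((-145 + 108)*((2*3 + 0) + 1)²)) = 92539/(((-145 + 108)*((2*3 + 0) + 1)²)) = 92539/((-37*((6 + 0) + 1)²)) = 92539/((-37*(6 + 1)²)) = 92539/((-37*7²)) = 92539/((-37*49)) = 92539/(-1813) = 92539*(-1/1813) = -92539/1813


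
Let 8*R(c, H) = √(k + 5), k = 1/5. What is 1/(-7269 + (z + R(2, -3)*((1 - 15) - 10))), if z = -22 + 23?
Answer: -18170/132059443 + 3*√130/264118886 ≈ -0.00013746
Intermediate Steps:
k = ⅕ ≈ 0.20000
z = 1
R(c, H) = √130/40 (R(c, H) = √(⅕ + 5)/8 = √(26/5)/8 = (√130/5)/8 = √130/40)
1/(-7269 + (z + R(2, -3)*((1 - 15) - 10))) = 1/(-7269 + (1 + (√130/40)*((1 - 15) - 10))) = 1/(-7269 + (1 + (√130/40)*(-14 - 10))) = 1/(-7269 + (1 + (√130/40)*(-24))) = 1/(-7269 + (1 - 3*√130/5)) = 1/(-7268 - 3*√130/5)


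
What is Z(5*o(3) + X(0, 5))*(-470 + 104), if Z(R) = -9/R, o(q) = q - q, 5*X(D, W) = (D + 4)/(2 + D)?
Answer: 8235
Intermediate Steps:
X(D, W) = (4 + D)/(5*(2 + D)) (X(D, W) = ((D + 4)/(2 + D))/5 = ((4 + D)/(2 + D))/5 = (4 + D)/(5*(2 + D)))
o(q) = 0
Z(5*o(3) + X(0, 5))*(-470 + 104) = (-9/(5*0 + (4 + 0)/(5*(2 + 0))))*(-470 + 104) = -9/(0 + (1/5)*4/2)*(-366) = -9/(0 + (1/5)*(1/2)*4)*(-366) = -9/(0 + 2/5)*(-366) = -9/2/5*(-366) = -9*5/2*(-366) = -45/2*(-366) = 8235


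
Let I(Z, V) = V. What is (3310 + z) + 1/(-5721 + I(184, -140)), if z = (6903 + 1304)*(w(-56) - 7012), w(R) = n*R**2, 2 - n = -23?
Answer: 3433869792985/5861 ≈ 5.8588e+8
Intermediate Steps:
n = 25 (n = 2 - 1*(-23) = 2 + 23 = 25)
w(R) = 25*R**2
z = 585881316 (z = (6903 + 1304)*(25*(-56)**2 - 7012) = 8207*(25*3136 - 7012) = 8207*(78400 - 7012) = 8207*71388 = 585881316)
(3310 + z) + 1/(-5721 + I(184, -140)) = (3310 + 585881316) + 1/(-5721 - 140) = 585884626 + 1/(-5861) = 585884626 - 1/5861 = 3433869792985/5861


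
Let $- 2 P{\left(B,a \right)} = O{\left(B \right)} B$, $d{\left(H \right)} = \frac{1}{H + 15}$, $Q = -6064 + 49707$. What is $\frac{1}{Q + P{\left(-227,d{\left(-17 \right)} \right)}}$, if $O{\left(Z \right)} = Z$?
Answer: $\frac{2}{35757} \approx 5.5933 \cdot 10^{-5}$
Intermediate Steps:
$Q = 43643$
$d{\left(H \right)} = \frac{1}{15 + H}$
$P{\left(B,a \right)} = - \frac{B^{2}}{2}$ ($P{\left(B,a \right)} = - \frac{B B}{2} = - \frac{B^{2}}{2}$)
$\frac{1}{Q + P{\left(-227,d{\left(-17 \right)} \right)}} = \frac{1}{43643 - \frac{\left(-227\right)^{2}}{2}} = \frac{1}{43643 - \frac{51529}{2}} = \frac{1}{\frac{35757}{2}} = \frac{2}{35757}$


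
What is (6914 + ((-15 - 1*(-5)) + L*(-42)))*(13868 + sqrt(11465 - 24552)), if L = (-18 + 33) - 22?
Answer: 99821864 + 7198*I*sqrt(13087) ≈ 9.9822e+7 + 8.2344e+5*I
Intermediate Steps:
L = -7 (L = 15 - 22 = -7)
(6914 + ((-15 - 1*(-5)) + L*(-42)))*(13868 + sqrt(11465 - 24552)) = (6914 + ((-15 - 1*(-5)) - 7*(-42)))*(13868 + sqrt(11465 - 24552)) = (6914 + ((-15 + 5) + 294))*(13868 + sqrt(-13087)) = (6914 + (-10 + 294))*(13868 + I*sqrt(13087)) = (6914 + 284)*(13868 + I*sqrt(13087)) = 7198*(13868 + I*sqrt(13087)) = 99821864 + 7198*I*sqrt(13087)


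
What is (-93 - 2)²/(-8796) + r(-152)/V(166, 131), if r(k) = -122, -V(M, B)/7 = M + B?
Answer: -5896621/6095628 ≈ -0.96735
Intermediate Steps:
V(M, B) = -7*B - 7*M (V(M, B) = -7*(M + B) = -7*(B + M) = -7*B - 7*M)
(-93 - 2)²/(-8796) + r(-152)/V(166, 131) = (-93 - 2)²/(-8796) - 122/(-7*131 - 7*166) = (-95)²*(-1/8796) - 122/(-917 - 1162) = 9025*(-1/8796) - 122/(-2079) = -9025/8796 - 122*(-1/2079) = -9025/8796 + 122/2079 = -5896621/6095628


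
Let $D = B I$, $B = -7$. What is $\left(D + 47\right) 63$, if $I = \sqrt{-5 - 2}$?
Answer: $2961 - 441 i \sqrt{7} \approx 2961.0 - 1166.8 i$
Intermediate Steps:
$I = i \sqrt{7}$ ($I = \sqrt{-7} = i \sqrt{7} \approx 2.6458 i$)
$D = - 7 i \sqrt{7} \approx - 18.52 i$
$\left(D + 47\right) 63 = \left(- 7 i \sqrt{7} + 47\right) 63 = \left(47 - 7 i \sqrt{7}\right) 63 = 2961 - 441 i \sqrt{7}$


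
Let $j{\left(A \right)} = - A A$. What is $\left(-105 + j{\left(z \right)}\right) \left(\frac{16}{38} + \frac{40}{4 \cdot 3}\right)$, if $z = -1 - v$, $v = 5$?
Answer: $- \frac{10058}{19} \approx -529.37$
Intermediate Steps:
$z = -6$ ($z = -1 - 5 = -6$)
$j{\left(A \right)} = - A^{2}$
$\left(-105 + j{\left(z \right)}\right) \left(\frac{16}{38} + \frac{40}{4 \cdot 3}\right) = \left(-105 - \left(-6\right)^{2}\right) \left(\frac{16}{38} + \frac{40}{4 \cdot 3}\right) = \left(-105 - 36\right) \left(16 \cdot \frac{1}{38} + \frac{40}{12}\right) = \left(-105 - 36\right) \left(\frac{8}{19} + 40 \cdot \frac{1}{12}\right) = - 141 \left(\frac{8}{19} + \frac{10}{3}\right) = \left(-141\right) \frac{214}{57} = - \frac{10058}{19}$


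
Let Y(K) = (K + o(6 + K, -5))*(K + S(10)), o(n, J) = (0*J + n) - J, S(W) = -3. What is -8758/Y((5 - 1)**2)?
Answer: -8758/559 ≈ -15.667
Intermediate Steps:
o(n, J) = n - J (o(n, J) = (0 + n) - J = n - J)
Y(K) = (-3 + K)*(11 + 2*K) (Y(K) = (K + ((6 + K) - 1*(-5)))*(K - 3) = (K + ((6 + K) + 5))*(-3 + K) = (K + (11 + K))*(-3 + K) = (11 + 2*K)*(-3 + K) = (-3 + K)*(11 + 2*K))
-8758/Y((5 - 1)**2) = -8758/(-33 + 2*((5 - 1)**2)**2 + 5*(5 - 1)**2) = -8758/(-33 + 2*(4**2)**2 + 5*4**2) = -8758/(-33 + 2*16**2 + 5*16) = -8758/(-33 + 2*256 + 80) = -8758/(-33 + 512 + 80) = -8758/559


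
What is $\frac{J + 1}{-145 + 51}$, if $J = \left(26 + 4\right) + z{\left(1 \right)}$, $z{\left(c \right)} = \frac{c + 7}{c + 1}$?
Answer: $- \frac{35}{94} \approx -0.37234$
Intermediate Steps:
$z{\left(c \right)} = \frac{7 + c}{1 + c}$
$J = 34$ ($J = \left(26 + 4\right) + \frac{7 + 1}{1 + 1} = 30 + \frac{1}{2} \cdot 8 = 30 + 4 = 34$)
$\frac{J + 1}{-145 + 51} = \frac{34 + 1}{-145 + 51} = \frac{35}{-94} = 35 \left(- \frac{1}{94}\right) = - \frac{35}{94}$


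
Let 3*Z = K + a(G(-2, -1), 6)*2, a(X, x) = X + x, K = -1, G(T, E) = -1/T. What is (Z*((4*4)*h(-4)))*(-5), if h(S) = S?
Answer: 1280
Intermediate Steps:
Z = 4 (Z = (-1 + (-1/(-2) + 6)*2)/3 = (-1 + (-1*(-1/2) + 6)*2)/3 = (-1 + (1/2 + 6)*2)/3 = (-1 + (13/2)*2)/3 = (-1 + 13)/3 = (1/3)*12 = 4)
(Z*((4*4)*h(-4)))*(-5) = (4*((4*4)*(-4)))*(-5) = (4*(16*(-4)))*(-5) = (4*(-64))*(-5) = -256*(-5) = 1280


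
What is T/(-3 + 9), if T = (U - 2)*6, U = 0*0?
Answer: -2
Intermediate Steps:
U = 0
T = -12 (T = (0 - 2)*6 = -2*6 = -12)
T/(-3 + 9) = -12/(-3 + 9) = -12/6 = (⅙)*(-12) = -2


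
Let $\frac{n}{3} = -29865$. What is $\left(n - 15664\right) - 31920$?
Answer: $-137179$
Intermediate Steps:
$n = -89595$ ($n = 3 \left(-29865\right) = -89595$)
$\left(n - 15664\right) - 31920 = \left(-89595 - 15664\right) - 31920 = -105259 - 31920 = -137179$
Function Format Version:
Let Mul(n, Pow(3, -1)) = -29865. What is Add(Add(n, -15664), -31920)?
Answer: -137179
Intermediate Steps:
n = -89595 (n = Mul(3, -29865) = -89595)
Add(Add(n, -15664), -31920) = Add(Add(-89595, -15664), -31920) = Add(-105259, -31920) = -137179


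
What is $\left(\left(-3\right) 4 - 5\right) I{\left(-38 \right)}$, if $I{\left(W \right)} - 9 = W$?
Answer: $493$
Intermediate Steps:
$I{\left(W \right)} = 9 + W$
$\left(\left(-3\right) 4 - 5\right) I{\left(-38 \right)} = \left(\left(-3\right) 4 - 5\right) \left(9 - 38\right) = \left(-12 - 5\right) \left(-29\right) = \left(-17\right) \left(-29\right) = 493$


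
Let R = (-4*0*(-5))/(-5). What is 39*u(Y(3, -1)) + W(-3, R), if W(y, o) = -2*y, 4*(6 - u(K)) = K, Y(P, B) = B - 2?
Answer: 1077/4 ≈ 269.25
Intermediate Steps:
Y(P, B) = -2 + B
u(K) = 6 - K/4
R = 0 (R = (0*(-5))*(-⅕) = 0*(-⅕) = 0)
39*u(Y(3, -1)) + W(-3, R) = 39*(6 - (-2 - 1)/4) - 2*(-3) = 39*(6 - ¼*(-3)) + 6 = 39*(6 + ¾) + 6 = 39*(27/4) + 6 = 1053/4 + 6 = 1077/4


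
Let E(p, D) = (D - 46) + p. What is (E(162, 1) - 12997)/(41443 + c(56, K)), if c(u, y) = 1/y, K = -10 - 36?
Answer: -592480/1906377 ≈ -0.31079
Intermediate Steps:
K = -46
E(p, D) = -46 + D + p (E(p, D) = (-46 + D) + p = -46 + D + p)
(E(162, 1) - 12997)/(41443 + c(56, K)) = ((-46 + 1 + 162) - 12997)/(41443 + 1/(-46)) = (117 - 12997)/(41443 - 1/46) = -12880/1906377/46 = -12880*46/1906377 = -592480/1906377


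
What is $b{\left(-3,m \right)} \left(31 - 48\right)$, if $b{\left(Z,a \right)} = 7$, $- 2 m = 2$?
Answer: $-119$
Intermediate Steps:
$m = -1$ ($m = \left(- \frac{1}{2}\right) 2 = -1$)
$b{\left(-3,m \right)} \left(31 - 48\right) = 7 \left(31 - 48\right) = 7 \left(-17\right) = -119$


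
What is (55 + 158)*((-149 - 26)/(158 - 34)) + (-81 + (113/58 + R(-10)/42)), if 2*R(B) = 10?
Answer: -28661155/75516 ≈ -379.54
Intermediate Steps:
R(B) = 5 (R(B) = (½)*10 = 5)
(55 + 158)*((-149 - 26)/(158 - 34)) + (-81 + (113/58 + R(-10)/42)) = (55 + 158)*((-149 - 26)/(158 - 34)) + (-81 + (113/58 + 5/42)) = 213*(-175/124) + (-81 + (113*(1/58) + 5*(1/42))) = 213*(-175*1/124) + (-81 + (113/58 + 5/42)) = 213*(-175/124) + (-81 + 1259/609) = -37275/124 - 48070/609 = -28661155/75516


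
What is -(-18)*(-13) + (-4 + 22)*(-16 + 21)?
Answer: -144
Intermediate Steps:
-(-18)*(-13) + (-4 + 22)*(-16 + 21) = -18*13 + 18*5 = -234 + 90 = -144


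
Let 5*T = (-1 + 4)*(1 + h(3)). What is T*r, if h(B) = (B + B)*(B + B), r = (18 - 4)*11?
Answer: 17094/5 ≈ 3418.8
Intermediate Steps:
r = 154 (r = 14*11 = 154)
h(B) = 4*B² (h(B) = (2*B)*(2*B) = 4*B²)
T = 111/5 (T = ((-1 + 4)*(1 + 4*3²))/5 = (3*(1 + 4*9))/5 = (3*(1 + 36))/5 = (3*37)/5 = (⅕)*111 = 111/5 ≈ 22.200)
T*r = (111/5)*154 = 17094/5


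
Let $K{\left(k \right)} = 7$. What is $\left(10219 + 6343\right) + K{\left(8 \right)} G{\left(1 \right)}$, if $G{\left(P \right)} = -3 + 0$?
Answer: $16541$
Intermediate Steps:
$G{\left(P \right)} = -3$
$\left(10219 + 6343\right) + K{\left(8 \right)} G{\left(1 \right)} = \left(10219 + 6343\right) + 7 \left(-3\right) = 16562 - 21 = 16541$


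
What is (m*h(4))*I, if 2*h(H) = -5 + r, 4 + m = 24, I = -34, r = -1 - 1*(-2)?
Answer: 1360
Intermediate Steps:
r = 1 (r = -1 + 2 = 1)
m = 20 (m = -4 + 24 = 20)
h(H) = -2 (h(H) = (-5 + 1)/2 = (½)*(-4) = -2)
(m*h(4))*I = (20*(-2))*(-34) = -40*(-34) = 1360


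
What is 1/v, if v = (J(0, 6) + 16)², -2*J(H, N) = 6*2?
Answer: 1/100 ≈ 0.010000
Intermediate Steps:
J(H, N) = -6 (J(H, N) = -3*2 = -½*12 = -6)
v = 100 (v = (-6 + 16)² = 10² = 100)
1/v = 1/100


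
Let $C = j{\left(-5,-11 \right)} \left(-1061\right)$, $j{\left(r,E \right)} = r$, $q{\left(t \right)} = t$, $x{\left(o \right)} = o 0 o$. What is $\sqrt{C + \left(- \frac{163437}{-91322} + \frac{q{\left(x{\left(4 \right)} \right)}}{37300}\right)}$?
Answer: $\frac{\sqrt{44257074657334}}{91322} \approx 72.848$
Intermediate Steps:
$x{\left(o \right)} = 0$ ($x{\left(o \right)} = 0 o = 0$)
$C = 5305$ ($C = \left(-5\right) \left(-1061\right) = 5305$)
$\sqrt{C + \left(- \frac{163437}{-91322} + \frac{q{\left(x{\left(4 \right)} \right)}}{37300}\right)} = \sqrt{5305 + \left(- \frac{163437}{-91322} + \frac{0}{37300}\right)} = \sqrt{5305 + \left(\left(-163437\right) \left(- \frac{1}{91322}\right) + 0 \cdot \frac{1}{37300}\right)} = \sqrt{5305 + \left(\frac{163437}{91322} + 0\right)} = \sqrt{5305 + \frac{163437}{91322}} = \sqrt{\frac{484626647}{91322}} = \frac{\sqrt{44257074657334}}{91322}$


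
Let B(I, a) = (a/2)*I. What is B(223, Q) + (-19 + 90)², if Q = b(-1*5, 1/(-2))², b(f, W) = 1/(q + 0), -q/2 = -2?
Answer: 161535/32 ≈ 5048.0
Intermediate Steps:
q = 4 (q = -2*(-2) = 4)
b(f, W) = ¼ (b(f, W) = 1/(4 + 0) = 1/4 = ¼)
Q = 1/16 (Q = (¼)² = 1/16 ≈ 0.062500)
B(I, a) = I*a/2 (B(I, a) = (a*(½))*I = (a/2)*I = I*a/2)
B(223, Q) + (-19 + 90)² = (½)*223*(1/16) + (-19 + 90)² = 223/32 + 71² = 223/32 + 5041 = 161535/32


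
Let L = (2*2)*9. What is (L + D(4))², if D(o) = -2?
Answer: 1156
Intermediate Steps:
L = 36 (L = 4*9 = 36)
(L + D(4))² = (36 - 2)² = 34² = 1156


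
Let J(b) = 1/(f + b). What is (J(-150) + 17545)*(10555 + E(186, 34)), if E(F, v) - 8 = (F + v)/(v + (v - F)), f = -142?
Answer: 3192263772873/17228 ≈ 1.8530e+8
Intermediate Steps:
J(b) = 1/(-142 + b)
E(F, v) = 8 + (F + v)/(-F + 2*v) (E(F, v) = 8 + (F + v)/(v + (v - F)) = 8 + (F + v)/(-F + 2*v))
(J(-150) + 17545)*(10555 + E(186, 34)) = (1/(-142 - 150) + 17545)*(10555 + (-17*34 + 7*186)/(186 - 2*34)) = (1/(-292) + 17545)*(10555 + (-578 + 1302)/(186 - 68)) = (-1/292 + 17545)*(10555 + 724/118) = 5123139*(10555 + (1/118)*724)/292 = 5123139*(10555 + 362/59)/292 = (5123139/292)*(623107/59) = 3192263772873/17228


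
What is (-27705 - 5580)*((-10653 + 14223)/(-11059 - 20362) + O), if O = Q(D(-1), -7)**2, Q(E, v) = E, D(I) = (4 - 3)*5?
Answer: -26027372175/31421 ≈ -8.2834e+5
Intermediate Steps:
D(I) = 5 (D(I) = 1*5 = 5)
O = 25 (O = 5**2 = 25)
(-27705 - 5580)*((-10653 + 14223)/(-11059 - 20362) + O) = (-27705 - 5580)*((-10653 + 14223)/(-11059 - 20362) + 25) = -33285*(3570/(-31421) + 25) = -33285*(3570*(-1/31421) + 25) = -33285*(-3570/31421 + 25) = -33285*781955/31421 = -26027372175/31421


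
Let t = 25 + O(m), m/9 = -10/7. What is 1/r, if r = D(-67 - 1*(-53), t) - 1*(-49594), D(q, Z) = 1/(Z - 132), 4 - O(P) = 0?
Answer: 103/5108181 ≈ 2.0164e-5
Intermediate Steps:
m = -90/7 (m = 9*(-10/7) = -90/7 ≈ -12.857)
O(P) = 4 (O(P) = 4 - 1*0 = 4 + 0 = 4)
t = 29 (t = 25 + 4 = 29)
D(q, Z) = 1/(-132 + Z)
r = 5108181/103 (r = 1/(-132 + 29) - 1*(-49594) = 1/(-103) + 49594 = -1/103 + 49594 = 5108181/103 ≈ 49594.)
1/r = 1/(5108181/103) = 103/5108181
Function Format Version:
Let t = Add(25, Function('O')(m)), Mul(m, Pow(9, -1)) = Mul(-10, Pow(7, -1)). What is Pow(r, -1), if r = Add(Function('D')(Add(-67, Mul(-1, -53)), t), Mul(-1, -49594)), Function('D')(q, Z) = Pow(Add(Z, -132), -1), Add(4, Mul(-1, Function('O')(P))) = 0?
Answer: Rational(103, 5108181) ≈ 2.0164e-5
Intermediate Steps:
m = Rational(-90, 7) (m = Mul(9, Mul(-10, Pow(7, -1))) = Mul(9, Mul(-10, Rational(1, 7))) = Mul(9, Rational(-10, 7)) = Rational(-90, 7) ≈ -12.857)
Function('O')(P) = 4 (Function('O')(P) = Add(4, Mul(-1, 0)) = Add(4, 0) = 4)
t = 29 (t = Add(25, 4) = 29)
Function('D')(q, Z) = Pow(Add(-132, Z), -1)
r = Rational(5108181, 103) (r = Add(Pow(Add(-132, 29), -1), Mul(-1, -49594)) = Add(Pow(-103, -1), 49594) = Add(Rational(-1, 103), 49594) = Rational(5108181, 103) ≈ 49594.)
Pow(r, -1) = Pow(Rational(5108181, 103), -1) = Rational(103, 5108181)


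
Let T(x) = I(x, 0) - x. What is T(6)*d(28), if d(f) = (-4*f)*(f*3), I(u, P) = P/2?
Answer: 56448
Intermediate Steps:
I(u, P) = P/2 (I(u, P) = P*(½) = P/2)
d(f) = -12*f² (d(f) = (-4*f)*(3*f) = -12*f²)
T(x) = -x (T(x) = (½)*0 - x = 0 - x = -x)
T(6)*d(28) = (-1*6)*(-12*28²) = -(-72)*784 = -6*(-9408) = 56448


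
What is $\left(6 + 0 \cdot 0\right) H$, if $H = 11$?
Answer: $66$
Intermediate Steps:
$\left(6 + 0 \cdot 0\right) H = \left(6 + 0 \cdot 0\right) 11 = \left(6 + 0\right) 11 = 6 \cdot 11 = 66$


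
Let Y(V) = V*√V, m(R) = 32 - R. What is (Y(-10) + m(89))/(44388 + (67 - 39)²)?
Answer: -57/45172 - 5*I*√10/22586 ≈ -0.0012618 - 0.00070005*I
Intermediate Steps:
Y(V) = V^(3/2)
(Y(-10) + m(89))/(44388 + (67 - 39)²) = ((-10)^(3/2) + (32 - 1*89))/(44388 + (67 - 39)²) = (-10*I*√10 + (32 - 89))/(44388 + 28²) = (-10*I*√10 - 57)/(44388 + 784) = (-57 - 10*I*√10)/45172 = (-57 - 10*I*√10)*(1/45172) = -57/45172 - 5*I*√10/22586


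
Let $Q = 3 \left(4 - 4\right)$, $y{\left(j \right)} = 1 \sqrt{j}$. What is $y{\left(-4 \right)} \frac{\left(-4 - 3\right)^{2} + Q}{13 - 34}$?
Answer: $- \frac{14 i}{3} \approx - 4.6667 i$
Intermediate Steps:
$y{\left(j \right)} = \sqrt{j}$
$Q = 0$ ($Q = 3 \cdot 0 = 0$)
$y{\left(-4 \right)} \frac{\left(-4 - 3\right)^{2} + Q}{13 - 34} = \sqrt{-4} \frac{\left(-4 - 3\right)^{2} + 0}{13 - 34} = 2 i \frac{\left(-7\right)^{2} + 0}{-21} = 2 i \left(49 + 0\right) \left(- \frac{1}{21}\right) = 2 i 49 \left(- \frac{1}{21}\right) = 2 i \left(- \frac{7}{3}\right) = - \frac{14 i}{3}$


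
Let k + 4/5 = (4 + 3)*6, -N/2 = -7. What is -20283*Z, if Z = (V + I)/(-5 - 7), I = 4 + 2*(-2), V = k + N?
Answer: 466509/5 ≈ 93302.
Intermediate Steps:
N = 14 (N = -2*(-7) = 14)
k = 206/5 (k = -⅘ + (4 + 3)*6 = -⅘ + 7*6 = -⅘ + 42 = 206/5 ≈ 41.200)
V = 276/5 (V = 206/5 + 14 = 276/5 ≈ 55.200)
I = 0 (I = 4 - 4 = 0)
Z = -23/5 (Z = (276/5 + 0)/(-5 - 7) = (276/5)/(-12) = (276/5)*(-1/12) = -23/5 ≈ -4.6000)
-20283*Z = -20283*(-23/5) = 466509/5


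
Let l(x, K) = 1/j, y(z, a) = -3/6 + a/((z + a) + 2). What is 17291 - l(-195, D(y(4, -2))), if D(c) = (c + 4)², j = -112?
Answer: 1936593/112 ≈ 17291.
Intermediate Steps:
y(z, a) = -½ + a/(2 + a + z) (y(z, a) = -3*⅙ + a/((a + z) + 2) = -½ + a/(2 + a + z))
D(c) = (4 + c)²
l(x, K) = -1/112 (l(x, K) = 1/(-112) = -1/112)
17291 - l(-195, D(y(4, -2))) = 17291 - 1*(-1/112) = 17291 + 1/112 = 1936593/112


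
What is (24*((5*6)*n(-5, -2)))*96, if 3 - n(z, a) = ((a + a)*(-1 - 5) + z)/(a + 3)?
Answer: -1105920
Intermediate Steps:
n(z, a) = 3 - (z - 12*a)/(3 + a) (n(z, a) = 3 - ((a + a)*(-1 - 5) + z)/(a + 3) = 3 - ((2*a)*(-6) + z)/(3 + a) = 3 - (-12*a + z)/(3 + a) = 3 - (z - 12*a)/(3 + a))
(24*((5*6)*n(-5, -2)))*96 = (24*((5*6)*((9 - 1*(-5) + 15*(-2))/(3 - 2))))*96 = (24*(30*((9 + 5 - 30)/1)))*96 = (24*(30*(1*(-16))))*96 = (24*(30*(-16)))*96 = (24*(-480))*96 = -11520*96 = -1105920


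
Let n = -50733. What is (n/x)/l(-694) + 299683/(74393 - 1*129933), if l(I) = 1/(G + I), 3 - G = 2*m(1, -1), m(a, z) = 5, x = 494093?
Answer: 1827144012301/27441925220 ≈ 66.582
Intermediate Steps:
G = -7 (G = 3 - 2*5 = 3 - 1*10 = 3 - 10 = -7)
l(I) = 1/(-7 + I)
(n/x)/l(-694) + 299683/(74393 - 1*129933) = (-50733/494093)/(1/(-7 - 694)) + 299683/(74393 - 1*129933) = (-50733*1/494093)/(1/(-701)) + 299683/(74393 - 129933) = -50733/(494093*(-1/701)) + 299683/(-55540) = -50733/494093*(-701) + 299683*(-1/55540) = 35563833/494093 - 299683/55540 = 1827144012301/27441925220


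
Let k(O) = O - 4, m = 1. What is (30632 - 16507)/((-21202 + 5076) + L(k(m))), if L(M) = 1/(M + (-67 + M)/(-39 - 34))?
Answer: -2104625/2402847 ≈ -0.87589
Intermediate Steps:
k(O) = -4 + O
L(M) = 1/(67/73 + 72*M/73) (L(M) = 1/(M + (-67 + M)/(-73)) = 1/(M + (-67 + M)*(-1/73)) = 1/(M + (67/73 - M/73)) = 1/(67/73 + 72*M/73))
(30632 - 16507)/((-21202 + 5076) + L(k(m))) = (30632 - 16507)/((-21202 + 5076) + 73/(67 + 72*(-4 + 1))) = 14125/(-16126 + 73/(67 + 72*(-3))) = 14125/(-16126 + 73/(67 - 216)) = 14125/(-16126 + 73/(-149)) = 14125/(-16126 + 73*(-1/149)) = 14125/(-16126 - 73/149) = 14125/(-2402847/149) = 14125*(-149/2402847) = -2104625/2402847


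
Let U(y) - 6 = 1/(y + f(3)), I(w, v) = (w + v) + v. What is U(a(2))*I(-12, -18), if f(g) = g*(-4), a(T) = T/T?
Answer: -3120/11 ≈ -283.64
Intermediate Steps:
I(w, v) = w + 2*v (I(w, v) = (v + w) + v = w + 2*v)
a(T) = 1
f(g) = -4*g
U(y) = 6 + 1/(-12 + y) (U(y) = 6 + 1/(y - 4*3) = 6 + 1/(y - 12) = 6 + 1/(-12 + y))
U(a(2))*I(-12, -18) = ((-71 + 6*1)/(-12 + 1))*(-12 + 2*(-18)) = ((-71 + 6)/(-11))*(-12 - 36) = -1/11*(-65)*(-48) = (65/11)*(-48) = -3120/11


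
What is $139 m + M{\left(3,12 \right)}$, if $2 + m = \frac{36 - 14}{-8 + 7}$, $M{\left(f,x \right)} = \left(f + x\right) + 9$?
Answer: $-3312$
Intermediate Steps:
$M{\left(f,x \right)} = 9 + f + x$
$m = -24$ ($m = -2 + \frac{36 - 14}{-8 + 7} = -2 + \frac{22}{-1} = -2 + 22 \left(-1\right) = -2 - 22 = -24$)
$139 m + M{\left(3,12 \right)} = 139 \left(-24\right) + \left(9 + 3 + 12\right) = -3336 + 24 = -3312$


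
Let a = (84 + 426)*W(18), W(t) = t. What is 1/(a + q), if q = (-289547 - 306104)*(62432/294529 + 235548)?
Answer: -294529/41323749626343704 ≈ -7.1274e-12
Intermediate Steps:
q = -41323752330119924/294529 (q = -595651*(62432*(1/294529) + 235548) = -595651*(62432/294529 + 235548) = -595651*69375779324/294529 = -41323752330119924/294529 ≈ -1.4030e+11)
a = 9180 (a = (84 + 426)*18 = 510*18 = 9180)
1/(a + q) = 1/(9180 - 41323752330119924/294529) = 1/(-41323749626343704/294529) = -294529/41323749626343704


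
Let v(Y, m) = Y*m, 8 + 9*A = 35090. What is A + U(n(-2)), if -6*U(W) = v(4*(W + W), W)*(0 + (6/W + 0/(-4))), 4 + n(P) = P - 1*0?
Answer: 3946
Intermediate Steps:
A = 3898 (A = -8/9 + (1/9)*35090 = -8/9 + 35090/9 = 3898)
n(P) = -4 + P (n(P) = -4 + (P - 1*0) = -4 + (P + 0) = -4 + P)
U(W) = -8*W (U(W) = -(4*(W + W))*W*(0 + (6/W + 0/(-4)))/6 = -(4*(2*W))*W*(0 + (6/W + 0*(-1/4)))/6 = -(8*W)*W*(0 + (6/W + 0))/6 = -8*W**2*(0 + 6/W)/6 = -8*W**2*6/W/6 = -8*W)
A + U(n(-2)) = 3898 - 8*(-4 - 2) = 3898 - 8*(-6) = 3898 + 48 = 3946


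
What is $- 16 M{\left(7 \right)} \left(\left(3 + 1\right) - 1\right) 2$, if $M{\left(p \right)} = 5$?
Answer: $-480$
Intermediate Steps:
$- 16 M{\left(7 \right)} \left(\left(3 + 1\right) - 1\right) 2 = \left(-16\right) 5 \left(\left(3 + 1\right) - 1\right) 2 = - 80 \left(4 - 1\right) 2 = - 80 \cdot 3 \cdot 2 = \left(-80\right) 6 = -480$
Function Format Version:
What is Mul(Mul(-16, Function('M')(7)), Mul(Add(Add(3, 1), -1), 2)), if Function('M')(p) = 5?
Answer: -480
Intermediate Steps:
Mul(Mul(-16, Function('M')(7)), Mul(Add(Add(3, 1), -1), 2)) = Mul(Mul(-16, 5), Mul(Add(Add(3, 1), -1), 2)) = Mul(-80, Mul(Add(4, -1), 2)) = Mul(-80, Mul(3, 2)) = Mul(-80, 6) = -480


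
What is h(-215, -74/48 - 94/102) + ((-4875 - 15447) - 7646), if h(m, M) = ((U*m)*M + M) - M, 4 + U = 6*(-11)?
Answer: -4422699/68 ≈ -65040.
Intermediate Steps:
U = -70 (U = -4 + 6*(-11) = -4 - 66 = -70)
h(m, M) = -70*M*m (h(m, M) = ((-70*m)*M + M) - M = (-70*M*m + M) - M = (M - 70*M*m) - M = -70*M*m)
h(-215, -74/48 - 94/102) + ((-4875 - 15447) - 7646) = -70*(-74/48 - 94/102)*(-215) + ((-4875 - 15447) - 7646) = -70*(-74*1/48 - 94*1/102)*(-215) + (-20322 - 7646) = -70*(-37/24 - 47/51)*(-215) - 27968 = -70*(-335/136)*(-215) - 27968 = -2520875/68 - 27968 = -4422699/68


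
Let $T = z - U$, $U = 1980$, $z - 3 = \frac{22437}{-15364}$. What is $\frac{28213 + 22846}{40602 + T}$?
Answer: $\frac{784470476}{593412063} \approx 1.322$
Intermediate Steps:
$z = \frac{23655}{15364}$ ($z = 3 + \frac{22437}{-15364} = 3 + 22437 \left(- \frac{1}{15364}\right) = 3 - \frac{22437}{15364} = \frac{23655}{15364} \approx 1.5396$)
$T = - \frac{30397065}{15364}$ ($T = \frac{23655}{15364} - 1980 = - \frac{30397065}{15364} \approx -1978.5$)
$\frac{28213 + 22846}{40602 + T} = \frac{28213 + 22846}{40602 - \frac{30397065}{15364}} = \frac{51059}{\frac{593412063}{15364}} = 51059 \cdot \frac{15364}{593412063} = \frac{784470476}{593412063}$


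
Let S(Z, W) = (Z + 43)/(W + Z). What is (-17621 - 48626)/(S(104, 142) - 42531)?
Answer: 5432254/3487493 ≈ 1.5576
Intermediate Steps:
S(Z, W) = (43 + Z)/(W + Z)
(-17621 - 48626)/(S(104, 142) - 42531) = (-17621 - 48626)/((43 + 104)/(142 + 104) - 42531) = -66247/(147/246 - 42531) = -66247/((1/246)*147 - 42531) = -66247/(49/82 - 42531) = -66247/(-3487493/82) = -66247*(-82/3487493) = 5432254/3487493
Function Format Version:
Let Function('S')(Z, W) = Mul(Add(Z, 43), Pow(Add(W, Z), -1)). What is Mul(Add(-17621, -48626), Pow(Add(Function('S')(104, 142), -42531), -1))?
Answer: Rational(5432254, 3487493) ≈ 1.5576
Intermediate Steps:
Function('S')(Z, W) = Mul(Pow(Add(W, Z), -1), Add(43, Z)) (Function('S')(Z, W) = Mul(Add(43, Z), Pow(Add(W, Z), -1)) = Mul(Pow(Add(W, Z), -1), Add(43, Z)))
Mul(Add(-17621, -48626), Pow(Add(Function('S')(104, 142), -42531), -1)) = Mul(Add(-17621, -48626), Pow(Add(Mul(Pow(Add(142, 104), -1), Add(43, 104)), -42531), -1)) = Mul(-66247, Pow(Add(Mul(Pow(246, -1), 147), -42531), -1)) = Mul(-66247, Pow(Add(Mul(Rational(1, 246), 147), -42531), -1)) = Mul(-66247, Pow(Add(Rational(49, 82), -42531), -1)) = Mul(-66247, Pow(Rational(-3487493, 82), -1)) = Mul(-66247, Rational(-82, 3487493)) = Rational(5432254, 3487493)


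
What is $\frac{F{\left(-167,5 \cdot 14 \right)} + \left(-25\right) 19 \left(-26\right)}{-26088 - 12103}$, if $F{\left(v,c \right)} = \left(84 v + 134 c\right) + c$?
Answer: $- \frac{7772}{38191} \approx -0.2035$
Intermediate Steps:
$F{\left(v,c \right)} = 84 v + 135 c$
$\frac{F{\left(-167,5 \cdot 14 \right)} + \left(-25\right) 19 \left(-26\right)}{-26088 - 12103} = \frac{\left(84 \left(-167\right) + 135 \cdot 5 \cdot 14\right) + \left(-25\right) 19 \left(-26\right)}{-26088 - 12103} = \frac{\left(-14028 + 135 \cdot 70\right) - -12350}{-38191} = \left(\left(-14028 + 9450\right) + 12350\right) \left(- \frac{1}{38191}\right) = \left(-4578 + 12350\right) \left(- \frac{1}{38191}\right) = 7772 \left(- \frac{1}{38191}\right) = - \frac{7772}{38191}$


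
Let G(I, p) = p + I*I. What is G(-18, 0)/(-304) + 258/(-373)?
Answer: -49821/28348 ≈ -1.7575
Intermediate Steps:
G(I, p) = p + I²
G(-18, 0)/(-304) + 258/(-373) = (0 + (-18)²)/(-304) + 258/(-373) = (0 + 324)*(-1/304) + 258*(-1/373) = 324*(-1/304) - 258/373 = -81/76 - 258/373 = -49821/28348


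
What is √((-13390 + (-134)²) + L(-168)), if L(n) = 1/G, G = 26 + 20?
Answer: √9661702/46 ≈ 67.572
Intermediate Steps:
G = 46
L(n) = 1/46
√((-13390 + (-134)²) + L(-168)) = √((-13390 + (-134)²) + 1/46) = √((-13390 + 17956) + 1/46) = √(4566 + 1/46) = √(210037/46) = √9661702/46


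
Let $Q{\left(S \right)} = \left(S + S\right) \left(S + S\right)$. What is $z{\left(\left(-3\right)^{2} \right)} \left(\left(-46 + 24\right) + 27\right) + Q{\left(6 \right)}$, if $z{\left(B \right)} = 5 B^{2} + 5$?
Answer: $2194$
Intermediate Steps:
$z{\left(B \right)} = 5 + 5 B^{2}$
$Q{\left(S \right)} = 4 S^{2}$ ($Q{\left(S \right)} = 2 S 2 S = 4 S^{2}$)
$z{\left(\left(-3\right)^{2} \right)} \left(\left(-46 + 24\right) + 27\right) + Q{\left(6 \right)} = \left(5 + 5 \left(\left(-3\right)^{2}\right)^{2}\right) \left(\left(-46 + 24\right) + 27\right) + 4 \cdot 6^{2} = \left(5 + 5 \cdot 9^{2}\right) \left(-22 + 27\right) + 4 \cdot 36 = \left(5 + 5 \cdot 81\right) 5 + 144 = \left(5 + 405\right) 5 + 144 = 410 \cdot 5 + 144 = 2050 + 144 = 2194$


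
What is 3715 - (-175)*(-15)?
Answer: 1090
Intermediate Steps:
3715 - (-175)*(-15) = 3715 - 1*2625 = 3715 - 2625 = 1090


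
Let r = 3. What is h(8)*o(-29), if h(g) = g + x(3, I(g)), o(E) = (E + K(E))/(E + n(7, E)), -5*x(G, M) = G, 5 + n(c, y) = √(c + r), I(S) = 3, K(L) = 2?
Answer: 5661/955 + 333*√10/1910 ≈ 6.4791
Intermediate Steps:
n(c, y) = -5 + √(3 + c) (n(c, y) = -5 + √(c + 3) = -5 + √(3 + c))
x(G, M) = -G/5
o(E) = (2 + E)/(-5 + E + √10) (o(E) = (E + 2)/(E + (-5 + √(3 + 7))) = (2 + E)/(E + (-5 + √10)) = (2 + E)/(-5 + E + √10))
h(g) = -⅗ + g (h(g) = g - ⅕*3 = g - ⅗ = -⅗ + g)
h(8)*o(-29) = (-⅗ + 8)*((2 - 29)/(-5 - 29 + √10)) = 37*(-27/(-34 + √10))/5 = -999/(5*(-34 + √10))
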